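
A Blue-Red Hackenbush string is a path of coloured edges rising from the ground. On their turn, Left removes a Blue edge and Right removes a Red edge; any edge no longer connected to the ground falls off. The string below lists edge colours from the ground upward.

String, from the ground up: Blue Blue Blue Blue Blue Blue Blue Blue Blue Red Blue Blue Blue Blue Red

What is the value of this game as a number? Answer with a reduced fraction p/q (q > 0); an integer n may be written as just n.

Recurse on prefixes of the 15-edge string Blue Blue Blue Blue Blue Blue Blue Blue Blue Red Blue Blue Blue Blue Red:
step 1: add Blue to get B; options L={ 0 } R={ ∅ } -> 1
step 2: add Blue to get BB; options L={ 0 1 } R={ ∅ } -> 2
step 3: add Blue to get BBB; options L={ 0 1 2 } R={ ∅ } -> 3
step 4: add Blue to get BBBB; options L={ 0 1 2 3 } R={ ∅ } -> 4
step 5: add Blue to get BBBBB; options L={ 0 1 2 3 4 } R={ ∅ } -> 5
step 6: add Blue to get BBBBBB; options L={ 0 1 2 3 4 5 } R={ ∅ } -> 6
step 7: add Blue to get BBBBBBB; options L={ 0 1 2 3 4 5 6 } R={ ∅ } -> 7
step 8: add Blue to get BBBBBBBB; options L={ 0 1 2 3 4 5 6 7 } R={ ∅ } -> 8
step 9: add Blue to get BBBBBBBBB; options L={ 0 1 2 3 4 5 6 7 8 } R={ ∅ } -> 9
step 10: add Red to get BBBBBBBBBR; options L={ 0 1 2 3 4 5 6 7 8 } R={ 9 } -> 17/2
step 11: add Blue to get BBBBBBBBBRB; options L={ 0 1 2 3 4 5 6 7 8 17/2 } R={ 9 } -> 35/4
step 12: add Blue to get BBBBBBBBBRBB; options L={ 0 1 2 3 4 5 6 7 8 17/2 35/4 } R={ 9 } -> 71/8
step 13: add Blue to get BBBBBBBBBRBBB; options L={ 0 1 2 3 4 5 6 7 8 17/2 35/4 71/8 } R={ 9 } -> 143/16
step 14: add Blue to get BBBBBBBBBRBBBB; options L={ 0 1 2 3 4 5 6 7 8 17/2 35/4 71/8 143/16 } R={ 9 } -> 287/32
step 15: add Red to get BBBBBBBBBRBBBBR; options L={ 0 1 2 3 4 5 6 7 8 17/2 35/4 71/8 143/16 } R={ 287/32 9 } -> 573/64

573/64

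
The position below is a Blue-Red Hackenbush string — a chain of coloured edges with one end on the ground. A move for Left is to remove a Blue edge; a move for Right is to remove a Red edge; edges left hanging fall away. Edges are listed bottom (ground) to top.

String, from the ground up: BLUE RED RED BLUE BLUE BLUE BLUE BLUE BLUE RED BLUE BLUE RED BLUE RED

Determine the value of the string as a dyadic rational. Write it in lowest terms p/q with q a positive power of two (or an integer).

8117/16384

Build val(s[:k]) for k = 1..15, string s = BLUE RED RED BLUE BLUE BLUE BLUE BLUE BLUE RED BLUE BLUE RED BLUE RED.
step 1: add BLUE to get B; options L={ 0 } R={ (no moves) } = 1
step 2: add RED to get BR; options L={ 0 } R={ 1 } = 1/2
step 3: add RED to get BRR; options L={ 0 } R={ 1/2,1 } = 1/4
step 4: add BLUE to get BRRB; options L={ 0,1/4 } R={ 1/2,1 } = 3/8
step 5: add BLUE to get BRRBB; options L={ 0,1/4,3/8 } R={ 1/2,1 } = 7/16
step 6: add BLUE to get BRRBBB; options L={ 0,1/4,3/8,7/16 } R={ 1/2,1 } = 15/32
step 7: add BLUE to get BRRBBBB; options L={ 0,1/4,3/8,7/16,15/32 } R={ 1/2,1 } = 31/64
step 8: add BLUE to get BRRBBBBB; options L={ 0,1/4,3/8,7/16,15/32,31/64 } R={ 1/2,1 } = 63/128
step 9: add BLUE to get BRRBBBBBB; options L={ 0,1/4,3/8,7/16,15/32,31/64,63/128 } R={ 1/2,1 } = 127/256
step 10: add RED to get BRRBBBBBBR; options L={ 0,1/4,3/8,7/16,15/32,31/64,63/128 } R={ 127/256,1/2,1 } = 253/512
step 11: add BLUE to get BRRBBBBBBRB; options L={ 0,1/4,3/8,7/16,15/32,31/64,63/128,253/512 } R={ 127/256,1/2,1 } = 507/1024
step 12: add BLUE to get BRRBBBBBBRBB; options L={ 0,1/4,3/8,7/16,15/32,31/64,63/128,253/512,507/1024 } R={ 127/256,1/2,1 } = 1015/2048
step 13: add RED to get BRRBBBBBBRBBR; options L={ 0,1/4,3/8,7/16,15/32,31/64,63/128,253/512,507/1024 } R={ 1015/2048,127/256,1/2,1 } = 2029/4096
step 14: add BLUE to get BRRBBBBBBRBBRB; options L={ 0,1/4,3/8,7/16,15/32,31/64,63/128,253/512,507/1024,2029/4096 } R={ 1015/2048,127/256,1/2,1 } = 4059/8192
step 15: add RED to get BRRBBBBBBRBBRBR; options L={ 0,1/4,3/8,7/16,15/32,31/64,63/128,253/512,507/1024,2029/4096 } R={ 4059/8192,1015/2048,127/256,1/2,1 } = 8117/16384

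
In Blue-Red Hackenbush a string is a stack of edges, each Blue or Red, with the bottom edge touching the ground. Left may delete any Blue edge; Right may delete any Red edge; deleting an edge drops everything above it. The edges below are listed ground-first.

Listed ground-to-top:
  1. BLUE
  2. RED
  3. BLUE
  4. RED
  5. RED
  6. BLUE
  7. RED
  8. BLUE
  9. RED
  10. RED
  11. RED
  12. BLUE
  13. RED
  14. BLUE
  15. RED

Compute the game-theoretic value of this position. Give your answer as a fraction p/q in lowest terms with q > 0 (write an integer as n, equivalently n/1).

Prefix values for BLUE RED BLUE RED RED BLUE RED BLUE RED RED RED BLUE RED BLUE RED via {L|R} + simplicity:
1 of 15 · B · max L 0 · min R +∞ — 1
2 of 15 · BR · max L 0 · min R 1 — 1/2
3 of 15 · BRB · max L 1/2 · min R 1 — 3/4
4 of 15 · BRBR · max L 1/2 · min R 3/4 — 5/8
5 of 15 · BRBRR · max L 1/2 · min R 5/8 — 9/16
6 of 15 · BRBRRB · max L 9/16 · min R 5/8 — 19/32
7 of 15 · BRBRRBR · max L 9/16 · min R 19/32 — 37/64
8 of 15 · BRBRRBRB · max L 37/64 · min R 19/32 — 75/128
9 of 15 · BRBRRBRBR · max L 37/64 · min R 75/128 — 149/256
10 of 15 · BRBRRBRBRR · max L 37/64 · min R 149/256 — 297/512
11 of 15 · BRBRRBRBRRR · max L 37/64 · min R 297/512 — 593/1024
12 of 15 · BRBRRBRBRRRB · max L 593/1024 · min R 297/512 — 1187/2048
13 of 15 · BRBRRBRBRRRBR · max L 593/1024 · min R 1187/2048 — 2373/4096
14 of 15 · BRBRRBRBRRRBRB · max L 2373/4096 · min R 1187/2048 — 4747/8192
15 of 15 · BRBRRBRBRRRBRBR · max L 2373/4096 · min R 4747/8192 — 9493/16384

9493/16384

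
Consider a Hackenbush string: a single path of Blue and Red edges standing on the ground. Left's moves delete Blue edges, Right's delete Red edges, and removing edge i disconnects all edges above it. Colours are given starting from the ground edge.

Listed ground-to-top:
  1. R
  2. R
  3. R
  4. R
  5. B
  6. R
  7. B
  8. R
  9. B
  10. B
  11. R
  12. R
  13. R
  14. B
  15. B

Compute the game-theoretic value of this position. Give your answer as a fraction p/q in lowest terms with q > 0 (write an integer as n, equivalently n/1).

Recurse on prefixes of the 15-edge string R R R R B R B R B B R R R B B:
edge 1 of 15 (R): { ∅ | 0 } = -1
edge 2 of 15 (R): { ∅ | -1, 0 } = -2
edge 3 of 15 (R): { ∅ | -2, -1, 0 } = -3
edge 4 of 15 (R): { ∅ | -3, -2, -1, 0 } = -4
edge 5 of 15 (B): { -4 | -3, -2, -1, 0 } = -7/2
edge 6 of 15 (R): { -4 | -7/2, -3, -2, -1, 0 } = -15/4
edge 7 of 15 (B): { -4, -15/4 | -7/2, -3, -2, -1, 0 } = -29/8
edge 8 of 15 (R): { -4, -15/4 | -29/8, -7/2, -3, -2, -1, 0 } = -59/16
edge 9 of 15 (B): { -4, -15/4, -59/16 | -29/8, -7/2, -3, -2, -1, 0 } = -117/32
edge 10 of 15 (B): { -4, -15/4, -59/16, -117/32 | -29/8, -7/2, -3, -2, -1, 0 } = -233/64
edge 11 of 15 (R): { -4, -15/4, -59/16, -117/32 | -233/64, -29/8, -7/2, -3, -2, -1, 0 } = -467/128
edge 12 of 15 (R): { -4, -15/4, -59/16, -117/32 | -467/128, -233/64, -29/8, -7/2, -3, -2, -1, 0 } = -935/256
edge 13 of 15 (R): { -4, -15/4, -59/16, -117/32 | -935/256, -467/128, -233/64, -29/8, -7/2, -3, -2, -1, 0 } = -1871/512
edge 14 of 15 (B): { -4, -15/4, -59/16, -117/32, -1871/512 | -935/256, -467/128, -233/64, -29/8, -7/2, -3, -2, -1, 0 } = -3741/1024
edge 15 of 15 (B): { -4, -15/4, -59/16, -117/32, -1871/512, -3741/1024 | -935/256, -467/128, -233/64, -29/8, -7/2, -3, -2, -1, 0 } = -7481/2048

-7481/2048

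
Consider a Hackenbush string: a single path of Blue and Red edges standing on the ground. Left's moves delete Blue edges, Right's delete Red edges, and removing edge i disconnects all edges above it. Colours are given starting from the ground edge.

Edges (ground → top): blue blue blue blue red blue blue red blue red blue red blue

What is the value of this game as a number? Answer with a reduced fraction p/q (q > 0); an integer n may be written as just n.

g_1 [b]  L=[0]  R=[none]  gives 1
g_2 [bb]  L=[0, 1]  R=[none]  gives 2
g_3 [bbb]  L=[0, 1, 2]  R=[none]  gives 3
g_4 [bbbb]  L=[0, 1, 2, 3]  R=[none]  gives 4
g_5 [bbbbr]  L=[0, 1, 2, 3]  R=[4]  gives 7/2
g_6 [bbbbrb]  L=[0, 1, 2, 3, 7/2]  R=[4]  gives 15/4
g_7 [bbbbrbb]  L=[0, 1, 2, 3, 7/2, 15/4]  R=[4]  gives 31/8
g_8 [bbbbrbbr]  L=[0, 1, 2, 3, 7/2, 15/4]  R=[31/8, 4]  gives 61/16
g_9 [bbbbrbbrb]  L=[0, 1, 2, 3, 7/2, 15/4, 61/16]  R=[31/8, 4]  gives 123/32
g_10 [bbbbrbbrbr]  L=[0, 1, 2, 3, 7/2, 15/4, 61/16]  R=[123/32, 31/8, 4]  gives 245/64
g_11 [bbbbrbbrbrb]  L=[0, 1, 2, 3, 7/2, 15/4, 61/16, 245/64]  R=[123/32, 31/8, 4]  gives 491/128
g_12 [bbbbrbbrbrbr]  L=[0, 1, 2, 3, 7/2, 15/4, 61/16, 245/64]  R=[491/128, 123/32, 31/8, 4]  gives 981/256
g_13 [bbbbrbbrbrbrb]  L=[0, 1, 2, 3, 7/2, 15/4, 61/16, 245/64, 981/256]  R=[491/128, 123/32, 31/8, 4]  gives 1963/512

1963/512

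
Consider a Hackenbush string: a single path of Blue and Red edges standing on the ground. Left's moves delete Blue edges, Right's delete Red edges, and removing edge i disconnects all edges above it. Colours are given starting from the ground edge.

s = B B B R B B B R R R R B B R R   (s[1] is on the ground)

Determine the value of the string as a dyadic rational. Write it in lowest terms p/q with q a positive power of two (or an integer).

11801/4096

B: Left { 0 }, Right { — } => simplest 1
BB: Left { 0 1 }, Right { — } => simplest 2
BBB: Left { 0 1 2 }, Right { — } => simplest 3
BBBR: Left { 0 1 2 }, Right { 3 } => simplest 5/2
BBBRB: Left { 0 1 2 5/2 }, Right { 3 } => simplest 11/4
BBBRBB: Left { 0 1 2 5/2 11/4 }, Right { 3 } => simplest 23/8
BBBRBBB: Left { 0 1 2 5/2 11/4 23/8 }, Right { 3 } => simplest 47/16
BBBRBBBR: Left { 0 1 2 5/2 11/4 23/8 }, Right { 47/16 3 } => simplest 93/32
BBBRBBBRR: Left { 0 1 2 5/2 11/4 23/8 }, Right { 93/32 47/16 3 } => simplest 185/64
BBBRBBBRRR: Left { 0 1 2 5/2 11/4 23/8 }, Right { 185/64 93/32 47/16 3 } => simplest 369/128
BBBRBBBRRRR: Left { 0 1 2 5/2 11/4 23/8 }, Right { 369/128 185/64 93/32 47/16 3 } => simplest 737/256
BBBRBBBRRRRB: Left { 0 1 2 5/2 11/4 23/8 737/256 }, Right { 369/128 185/64 93/32 47/16 3 } => simplest 1475/512
BBBRBBBRRRRBB: Left { 0 1 2 5/2 11/4 23/8 737/256 1475/512 }, Right { 369/128 185/64 93/32 47/16 3 } => simplest 2951/1024
BBBRBBBRRRRBBR: Left { 0 1 2 5/2 11/4 23/8 737/256 1475/512 }, Right { 2951/1024 369/128 185/64 93/32 47/16 3 } => simplest 5901/2048
BBBRBBBRRRRBBRR: Left { 0 1 2 5/2 11/4 23/8 737/256 1475/512 }, Right { 5901/2048 2951/1024 369/128 185/64 93/32 47/16 3 } => simplest 11801/4096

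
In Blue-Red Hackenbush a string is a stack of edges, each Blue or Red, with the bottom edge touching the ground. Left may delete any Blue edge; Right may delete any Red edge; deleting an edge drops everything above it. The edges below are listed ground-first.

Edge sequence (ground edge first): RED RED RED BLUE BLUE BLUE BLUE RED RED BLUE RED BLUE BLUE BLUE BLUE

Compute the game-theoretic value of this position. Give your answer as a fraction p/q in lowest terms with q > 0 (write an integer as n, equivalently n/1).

-8609/4096

R: Left { · }, Right { 0 } gives simplest -1
RR: Left { · }, Right { -1; 0 } gives simplest -2
RRR: Left { · }, Right { -2; -1; 0 } gives simplest -3
RRRB: Left { -3 }, Right { -2; -1; 0 } gives simplest -5/2
RRRBB: Left { -3; -5/2 }, Right { -2; -1; 0 } gives simplest -9/4
RRRBBB: Left { -3; -5/2; -9/4 }, Right { -2; -1; 0 } gives simplest -17/8
RRRBBBB: Left { -3; -5/2; -9/4; -17/8 }, Right { -2; -1; 0 } gives simplest -33/16
RRRBBBBR: Left { -3; -5/2; -9/4; -17/8 }, Right { -33/16; -2; -1; 0 } gives simplest -67/32
RRRBBBBRR: Left { -3; -5/2; -9/4; -17/8 }, Right { -67/32; -33/16; -2; -1; 0 } gives simplest -135/64
RRRBBBBRRB: Left { -3; -5/2; -9/4; -17/8; -135/64 }, Right { -67/32; -33/16; -2; -1; 0 } gives simplest -269/128
RRRBBBBRRBR: Left { -3; -5/2; -9/4; -17/8; -135/64 }, Right { -269/128; -67/32; -33/16; -2; -1; 0 } gives simplest -539/256
RRRBBBBRRBRB: Left { -3; -5/2; -9/4; -17/8; -135/64; -539/256 }, Right { -269/128; -67/32; -33/16; -2; -1; 0 } gives simplest -1077/512
RRRBBBBRRBRBB: Left { -3; -5/2; -9/4; -17/8; -135/64; -539/256; -1077/512 }, Right { -269/128; -67/32; -33/16; -2; -1; 0 } gives simplest -2153/1024
RRRBBBBRRBRBBB: Left { -3; -5/2; -9/4; -17/8; -135/64; -539/256; -1077/512; -2153/1024 }, Right { -269/128; -67/32; -33/16; -2; -1; 0 } gives simplest -4305/2048
RRRBBBBRRBRBBBB: Left { -3; -5/2; -9/4; -17/8; -135/64; -539/256; -1077/512; -2153/1024; -4305/2048 }, Right { -269/128; -67/32; -33/16; -2; -1; 0 } gives simplest -8609/4096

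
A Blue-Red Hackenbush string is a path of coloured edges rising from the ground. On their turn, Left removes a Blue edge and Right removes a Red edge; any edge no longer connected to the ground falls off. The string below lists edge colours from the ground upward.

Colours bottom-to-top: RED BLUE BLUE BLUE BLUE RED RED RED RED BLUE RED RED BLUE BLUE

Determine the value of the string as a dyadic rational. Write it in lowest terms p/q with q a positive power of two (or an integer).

Build G(s[:k]) for k = 1..14, string s = RED BLUE BLUE BLUE BLUE RED RED RED RED BLUE RED RED BLUE BLUE.
1 of 14 · R · max L −∞ · min R 0 ⇒ -1
2 of 14 · RB · max L -1 · min R 0 ⇒ -1/2
3 of 14 · RBB · max L -1/2 · min R 0 ⇒ -1/4
4 of 14 · RBBB · max L -1/4 · min R 0 ⇒ -1/8
5 of 14 · RBBBB · max L -1/8 · min R 0 ⇒ -1/16
6 of 14 · RBBBBR · max L -1/8 · min R -1/16 ⇒ -3/32
7 of 14 · RBBBBRR · max L -1/8 · min R -3/32 ⇒ -7/64
8 of 14 · RBBBBRRR · max L -1/8 · min R -7/64 ⇒ -15/128
9 of 14 · RBBBBRRRR · max L -1/8 · min R -15/128 ⇒ -31/256
10 of 14 · RBBBBRRRRB · max L -31/256 · min R -15/128 ⇒ -61/512
11 of 14 · RBBBBRRRRBR · max L -31/256 · min R -61/512 ⇒ -123/1024
12 of 14 · RBBBBRRRRBRR · max L -31/256 · min R -123/1024 ⇒ -247/2048
13 of 14 · RBBBBRRRRBRRB · max L -247/2048 · min R -123/1024 ⇒ -493/4096
14 of 14 · RBBBBRRRRBRRBB · max L -493/4096 · min R -123/1024 ⇒ -985/8192

-985/8192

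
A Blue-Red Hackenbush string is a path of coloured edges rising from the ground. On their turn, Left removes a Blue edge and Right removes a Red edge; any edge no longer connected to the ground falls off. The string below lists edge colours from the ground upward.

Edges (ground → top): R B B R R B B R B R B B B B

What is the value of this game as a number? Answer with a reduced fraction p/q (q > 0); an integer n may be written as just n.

-3233/8192

Prefix values for R B B R R B B R B R B B B B via {L|R} + simplicity:
edge 1 of 14 (R): { ∅ | 0 } -> -1
edge 2 of 14 (B): { -1 | 0 } -> -1/2
edge 3 of 14 (B): { -1 -1/2 | 0 } -> -1/4
edge 4 of 14 (R): { -1 -1/2 | -1/4 0 } -> -3/8
edge 5 of 14 (R): { -1 -1/2 | -3/8 -1/4 0 } -> -7/16
edge 6 of 14 (B): { -1 -1/2 -7/16 | -3/8 -1/4 0 } -> -13/32
edge 7 of 14 (B): { -1 -1/2 -7/16 -13/32 | -3/8 -1/4 0 } -> -25/64
edge 8 of 14 (R): { -1 -1/2 -7/16 -13/32 | -25/64 -3/8 -1/4 0 } -> -51/128
edge 9 of 14 (B): { -1 -1/2 -7/16 -13/32 -51/128 | -25/64 -3/8 -1/4 0 } -> -101/256
edge 10 of 14 (R): { -1 -1/2 -7/16 -13/32 -51/128 | -101/256 -25/64 -3/8 -1/4 0 } -> -203/512
edge 11 of 14 (B): { -1 -1/2 -7/16 -13/32 -51/128 -203/512 | -101/256 -25/64 -3/8 -1/4 0 } -> -405/1024
edge 12 of 14 (B): { -1 -1/2 -7/16 -13/32 -51/128 -203/512 -405/1024 | -101/256 -25/64 -3/8 -1/4 0 } -> -809/2048
edge 13 of 14 (B): { -1 -1/2 -7/16 -13/32 -51/128 -203/512 -405/1024 -809/2048 | -101/256 -25/64 -3/8 -1/4 0 } -> -1617/4096
edge 14 of 14 (B): { -1 -1/2 -7/16 -13/32 -51/128 -203/512 -405/1024 -809/2048 -1617/4096 | -101/256 -25/64 -3/8 -1/4 0 } -> -3233/8192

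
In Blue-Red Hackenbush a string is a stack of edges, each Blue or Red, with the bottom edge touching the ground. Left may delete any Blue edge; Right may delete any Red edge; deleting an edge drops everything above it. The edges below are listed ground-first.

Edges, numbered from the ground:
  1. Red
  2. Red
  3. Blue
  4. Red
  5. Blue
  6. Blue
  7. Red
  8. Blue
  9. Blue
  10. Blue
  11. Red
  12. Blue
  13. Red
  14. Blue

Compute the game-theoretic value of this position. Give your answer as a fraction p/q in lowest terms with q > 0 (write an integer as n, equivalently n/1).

Build G(s[:k]) for k = 1..14, string s = Red Red Blue Red Blue Blue Red Blue Blue Blue Red Blue Red Blue.
G_1 [R]  L=[·]  R=[0]  gives -1
G_2 [RR]  L=[·]  R=[-1 0]  gives -2
G_3 [RRB]  L=[-2]  R=[-1 0]  gives -3/2
G_4 [RRBR]  L=[-2]  R=[-3/2 -1 0]  gives -7/4
G_5 [RRBRB]  L=[-2 -7/4]  R=[-3/2 -1 0]  gives -13/8
G_6 [RRBRBB]  L=[-2 -7/4 -13/8]  R=[-3/2 -1 0]  gives -25/16
G_7 [RRBRBBR]  L=[-2 -7/4 -13/8]  R=[-25/16 -3/2 -1 0]  gives -51/32
G_8 [RRBRBBRB]  L=[-2 -7/4 -13/8 -51/32]  R=[-25/16 -3/2 -1 0]  gives -101/64
G_9 [RRBRBBRBB]  L=[-2 -7/4 -13/8 -51/32 -101/64]  R=[-25/16 -3/2 -1 0]  gives -201/128
G_10 [RRBRBBRBBB]  L=[-2 -7/4 -13/8 -51/32 -101/64 -201/128]  R=[-25/16 -3/2 -1 0]  gives -401/256
G_11 [RRBRBBRBBBR]  L=[-2 -7/4 -13/8 -51/32 -101/64 -201/128]  R=[-401/256 -25/16 -3/2 -1 0]  gives -803/512
G_12 [RRBRBBRBBBRB]  L=[-2 -7/4 -13/8 -51/32 -101/64 -201/128 -803/512]  R=[-401/256 -25/16 -3/2 -1 0]  gives -1605/1024
G_13 [RRBRBBRBBBRBR]  L=[-2 -7/4 -13/8 -51/32 -101/64 -201/128 -803/512]  R=[-1605/1024 -401/256 -25/16 -3/2 -1 0]  gives -3211/2048
G_14 [RRBRBBRBBBRBRB]  L=[-2 -7/4 -13/8 -51/32 -101/64 -201/128 -803/512 -3211/2048]  R=[-1605/1024 -401/256 -25/16 -3/2 -1 0]  gives -6421/4096

-6421/4096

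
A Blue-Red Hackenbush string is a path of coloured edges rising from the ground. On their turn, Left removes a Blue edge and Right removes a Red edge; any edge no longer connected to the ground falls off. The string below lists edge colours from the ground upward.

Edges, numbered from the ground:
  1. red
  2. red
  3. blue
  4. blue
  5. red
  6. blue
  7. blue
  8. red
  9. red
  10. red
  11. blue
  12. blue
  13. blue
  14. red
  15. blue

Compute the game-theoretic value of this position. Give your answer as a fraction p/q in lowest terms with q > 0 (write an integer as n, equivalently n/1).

-10693/8192

r: Left { none }, Right { 0 } — simplest -1
rr: Left { none }, Right { -1; 0 } — simplest -2
rrb: Left { -2 }, Right { -1; 0 } — simplest -3/2
rrbb: Left { -2; -3/2 }, Right { -1; 0 } — simplest -5/4
rrbbr: Left { -2; -3/2 }, Right { -5/4; -1; 0 } — simplest -11/8
rrbbrb: Left { -2; -3/2; -11/8 }, Right { -5/4; -1; 0 } — simplest -21/16
rrbbrbb: Left { -2; -3/2; -11/8; -21/16 }, Right { -5/4; -1; 0 } — simplest -41/32
rrbbrbbr: Left { -2; -3/2; -11/8; -21/16 }, Right { -41/32; -5/4; -1; 0 } — simplest -83/64
rrbbrbbrr: Left { -2; -3/2; -11/8; -21/16 }, Right { -83/64; -41/32; -5/4; -1; 0 } — simplest -167/128
rrbbrbbrrr: Left { -2; -3/2; -11/8; -21/16 }, Right { -167/128; -83/64; -41/32; -5/4; -1; 0 } — simplest -335/256
rrbbrbbrrrb: Left { -2; -3/2; -11/8; -21/16; -335/256 }, Right { -167/128; -83/64; -41/32; -5/4; -1; 0 } — simplest -669/512
rrbbrbbrrrbb: Left { -2; -3/2; -11/8; -21/16; -335/256; -669/512 }, Right { -167/128; -83/64; -41/32; -5/4; -1; 0 } — simplest -1337/1024
rrbbrbbrrrbbb: Left { -2; -3/2; -11/8; -21/16; -335/256; -669/512; -1337/1024 }, Right { -167/128; -83/64; -41/32; -5/4; -1; 0 } — simplest -2673/2048
rrbbrbbrrrbbbr: Left { -2; -3/2; -11/8; -21/16; -335/256; -669/512; -1337/1024 }, Right { -2673/2048; -167/128; -83/64; -41/32; -5/4; -1; 0 } — simplest -5347/4096
rrbbrbbrrrbbbrb: Left { -2; -3/2; -11/8; -21/16; -335/256; -669/512; -1337/1024; -5347/4096 }, Right { -2673/2048; -167/128; -83/64; -41/32; -5/4; -1; 0 } — simplest -10693/8192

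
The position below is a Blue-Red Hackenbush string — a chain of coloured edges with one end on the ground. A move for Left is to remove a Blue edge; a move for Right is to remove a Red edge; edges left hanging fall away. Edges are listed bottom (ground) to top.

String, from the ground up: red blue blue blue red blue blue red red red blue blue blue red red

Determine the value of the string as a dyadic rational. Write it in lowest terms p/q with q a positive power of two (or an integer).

Recurse on prefixes of the 15-edge string red blue blue blue red blue blue red red red blue blue blue red red:
step 1: add red to get r; options L={ ∅ } R={ 0 } => -1
step 2: add blue to get rb; options L={ -1 } R={ 0 } => -1/2
step 3: add blue to get rbb; options L={ -1, -1/2 } R={ 0 } => -1/4
step 4: add blue to get rbbb; options L={ -1, -1/2, -1/4 } R={ 0 } => -1/8
step 5: add red to get rbbbr; options L={ -1, -1/2, -1/4 } R={ -1/8, 0 } => -3/16
step 6: add blue to get rbbbrb; options L={ -1, -1/2, -1/4, -3/16 } R={ -1/8, 0 } => -5/32
step 7: add blue to get rbbbrbb; options L={ -1, -1/2, -1/4, -3/16, -5/32 } R={ -1/8, 0 } => -9/64
step 8: add red to get rbbbrbbr; options L={ -1, -1/2, -1/4, -3/16, -5/32 } R={ -9/64, -1/8, 0 } => -19/128
step 9: add red to get rbbbrbbrr; options L={ -1, -1/2, -1/4, -3/16, -5/32 } R={ -19/128, -9/64, -1/8, 0 } => -39/256
step 10: add red to get rbbbrbbrrr; options L={ -1, -1/2, -1/4, -3/16, -5/32 } R={ -39/256, -19/128, -9/64, -1/8, 0 } => -79/512
step 11: add blue to get rbbbrbbrrrb; options L={ -1, -1/2, -1/4, -3/16, -5/32, -79/512 } R={ -39/256, -19/128, -9/64, -1/8, 0 } => -157/1024
step 12: add blue to get rbbbrbbrrrbb; options L={ -1, -1/2, -1/4, -3/16, -5/32, -79/512, -157/1024 } R={ -39/256, -19/128, -9/64, -1/8, 0 } => -313/2048
step 13: add blue to get rbbbrbbrrrbbb; options L={ -1, -1/2, -1/4, -3/16, -5/32, -79/512, -157/1024, -313/2048 } R={ -39/256, -19/128, -9/64, -1/8, 0 } => -625/4096
step 14: add red to get rbbbrbbrrrbbbr; options L={ -1, -1/2, -1/4, -3/16, -5/32, -79/512, -157/1024, -313/2048 } R={ -625/4096, -39/256, -19/128, -9/64, -1/8, 0 } => -1251/8192
step 15: add red to get rbbbrbbrrrbbbrr; options L={ -1, -1/2, -1/4, -3/16, -5/32, -79/512, -157/1024, -313/2048 } R={ -1251/8192, -625/4096, -39/256, -19/128, -9/64, -1/8, 0 } => -2503/16384

-2503/16384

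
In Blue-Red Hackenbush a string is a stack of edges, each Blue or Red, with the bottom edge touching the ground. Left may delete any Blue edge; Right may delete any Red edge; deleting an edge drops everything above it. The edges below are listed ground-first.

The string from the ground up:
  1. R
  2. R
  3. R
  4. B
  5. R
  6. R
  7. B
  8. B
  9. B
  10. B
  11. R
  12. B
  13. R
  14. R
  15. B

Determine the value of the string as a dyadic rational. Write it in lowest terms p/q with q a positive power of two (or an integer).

-11309/4096

1 of 15 · R · max L −∞ · min R 0 so -1
2 of 15 · RR · max L −∞ · min R -1 so -2
3 of 15 · RRR · max L −∞ · min R -2 so -3
4 of 15 · RRRB · max L -3 · min R -2 so -5/2
5 of 15 · RRRBR · max L -3 · min R -5/2 so -11/4
6 of 15 · RRRBRR · max L -3 · min R -11/4 so -23/8
7 of 15 · RRRBRRB · max L -23/8 · min R -11/4 so -45/16
8 of 15 · RRRBRRBB · max L -45/16 · min R -11/4 so -89/32
9 of 15 · RRRBRRBBB · max L -89/32 · min R -11/4 so -177/64
10 of 15 · RRRBRRBBBB · max L -177/64 · min R -11/4 so -353/128
11 of 15 · RRRBRRBBBBR · max L -177/64 · min R -353/128 so -707/256
12 of 15 · RRRBRRBBBBRB · max L -707/256 · min R -353/128 so -1413/512
13 of 15 · RRRBRRBBBBRBR · max L -707/256 · min R -1413/512 so -2827/1024
14 of 15 · RRRBRRBBBBRBRR · max L -707/256 · min R -2827/1024 so -5655/2048
15 of 15 · RRRBRRBBBBRBRRB · max L -5655/2048 · min R -2827/1024 so -11309/4096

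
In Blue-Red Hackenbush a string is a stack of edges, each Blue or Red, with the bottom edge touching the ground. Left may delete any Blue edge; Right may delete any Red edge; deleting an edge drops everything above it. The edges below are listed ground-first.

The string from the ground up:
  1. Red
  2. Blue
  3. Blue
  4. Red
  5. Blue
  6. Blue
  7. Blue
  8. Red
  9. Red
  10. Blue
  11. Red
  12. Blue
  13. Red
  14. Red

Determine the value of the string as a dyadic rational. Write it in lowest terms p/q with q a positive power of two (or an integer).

v(R) = { ∅ | 0 } so -1
v(RB) = { -1 | 0 } so -1/2
v(RBB) = { -1,-1/2 | 0 } so -1/4
v(RBBR) = { -1,-1/2 | -1/4,0 } so -3/8
v(RBBRB) = { -1,-1/2,-3/8 | -1/4,0 } so -5/16
v(RBBRBB) = { -1,-1/2,-3/8,-5/16 | -1/4,0 } so -9/32
v(RBBRBBB) = { -1,-1/2,-3/8,-5/16,-9/32 | -1/4,0 } so -17/64
v(RBBRBBBR) = { -1,-1/2,-3/8,-5/16,-9/32 | -17/64,-1/4,0 } so -35/128
v(RBBRBBBRR) = { -1,-1/2,-3/8,-5/16,-9/32 | -35/128,-17/64,-1/4,0 } so -71/256
v(RBBRBBBRRB) = { -1,-1/2,-3/8,-5/16,-9/32,-71/256 | -35/128,-17/64,-1/4,0 } so -141/512
v(RBBRBBBRRBR) = { -1,-1/2,-3/8,-5/16,-9/32,-71/256 | -141/512,-35/128,-17/64,-1/4,0 } so -283/1024
v(RBBRBBBRRBRB) = { -1,-1/2,-3/8,-5/16,-9/32,-71/256,-283/1024 | -141/512,-35/128,-17/64,-1/4,0 } so -565/2048
v(RBBRBBBRRBRBR) = { -1,-1/2,-3/8,-5/16,-9/32,-71/256,-283/1024 | -565/2048,-141/512,-35/128,-17/64,-1/4,0 } so -1131/4096
v(RBBRBBBRRBRBRR) = { -1,-1/2,-3/8,-5/16,-9/32,-71/256,-283/1024 | -1131/4096,-565/2048,-141/512,-35/128,-17/64,-1/4,0 } so -2263/8192

-2263/8192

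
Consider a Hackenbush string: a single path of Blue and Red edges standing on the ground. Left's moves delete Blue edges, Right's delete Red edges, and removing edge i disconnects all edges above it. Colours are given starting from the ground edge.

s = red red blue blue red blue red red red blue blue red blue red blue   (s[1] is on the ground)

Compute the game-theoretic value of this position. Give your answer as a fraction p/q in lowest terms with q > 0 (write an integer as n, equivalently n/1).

Build g(s[:k]) for k = 1..15, string s = red red blue blue red blue red red red blue blue red blue red blue.
g_1 [r]  L=[·]  R=[0]  so -1
g_2 [rr]  L=[·]  R=[-1, 0]  so -2
g_3 [rrb]  L=[-2]  R=[-1, 0]  so -3/2
g_4 [rrbb]  L=[-2, -3/2]  R=[-1, 0]  so -5/4
g_5 [rrbbr]  L=[-2, -3/2]  R=[-5/4, -1, 0]  so -11/8
g_6 [rrbbrb]  L=[-2, -3/2, -11/8]  R=[-5/4, -1, 0]  so -21/16
g_7 [rrbbrbr]  L=[-2, -3/2, -11/8]  R=[-21/16, -5/4, -1, 0]  so -43/32
g_8 [rrbbrbrr]  L=[-2, -3/2, -11/8]  R=[-43/32, -21/16, -5/4, -1, 0]  so -87/64
g_9 [rrbbrbrrr]  L=[-2, -3/2, -11/8]  R=[-87/64, -43/32, -21/16, -5/4, -1, 0]  so -175/128
g_10 [rrbbrbrrrb]  L=[-2, -3/2, -11/8, -175/128]  R=[-87/64, -43/32, -21/16, -5/4, -1, 0]  so -349/256
g_11 [rrbbrbrrrbb]  L=[-2, -3/2, -11/8, -175/128, -349/256]  R=[-87/64, -43/32, -21/16, -5/4, -1, 0]  so -697/512
g_12 [rrbbrbrrrbbr]  L=[-2, -3/2, -11/8, -175/128, -349/256]  R=[-697/512, -87/64, -43/32, -21/16, -5/4, -1, 0]  so -1395/1024
g_13 [rrbbrbrrrbbrb]  L=[-2, -3/2, -11/8, -175/128, -349/256, -1395/1024]  R=[-697/512, -87/64, -43/32, -21/16, -5/4, -1, 0]  so -2789/2048
g_14 [rrbbrbrrrbbrbr]  L=[-2, -3/2, -11/8, -175/128, -349/256, -1395/1024]  R=[-2789/2048, -697/512, -87/64, -43/32, -21/16, -5/4, -1, 0]  so -5579/4096
g_15 [rrbbrbrrrbbrbrb]  L=[-2, -3/2, -11/8, -175/128, -349/256, -1395/1024, -5579/4096]  R=[-2789/2048, -697/512, -87/64, -43/32, -21/16, -5/4, -1, 0]  so -11157/8192

-11157/8192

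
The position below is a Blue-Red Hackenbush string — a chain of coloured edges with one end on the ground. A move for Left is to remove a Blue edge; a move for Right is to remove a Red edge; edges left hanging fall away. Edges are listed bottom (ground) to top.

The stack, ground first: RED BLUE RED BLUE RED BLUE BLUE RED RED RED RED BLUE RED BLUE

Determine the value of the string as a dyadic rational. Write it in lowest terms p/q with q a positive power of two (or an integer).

-5365/8192

value(R) = {  | 0 } so -1
value(RB) = { -1 | 0 } so -1/2
value(RBR) = { -1 | -1/2; 0 } so -3/4
value(RBRB) = { -1; -3/4 | -1/2; 0 } so -5/8
value(RBRBR) = { -1; -3/4 | -5/8; -1/2; 0 } so -11/16
value(RBRBRB) = { -1; -3/4; -11/16 | -5/8; -1/2; 0 } so -21/32
value(RBRBRBB) = { -1; -3/4; -11/16; -21/32 | -5/8; -1/2; 0 } so -41/64
value(RBRBRBBR) = { -1; -3/4; -11/16; -21/32 | -41/64; -5/8; -1/2; 0 } so -83/128
value(RBRBRBBRR) = { -1; -3/4; -11/16; -21/32 | -83/128; -41/64; -5/8; -1/2; 0 } so -167/256
value(RBRBRBBRRR) = { -1; -3/4; -11/16; -21/32 | -167/256; -83/128; -41/64; -5/8; -1/2; 0 } so -335/512
value(RBRBRBBRRRR) = { -1; -3/4; -11/16; -21/32 | -335/512; -167/256; -83/128; -41/64; -5/8; -1/2; 0 } so -671/1024
value(RBRBRBBRRRRB) = { -1; -3/4; -11/16; -21/32; -671/1024 | -335/512; -167/256; -83/128; -41/64; -5/8; -1/2; 0 } so -1341/2048
value(RBRBRBBRRRRBR) = { -1; -3/4; -11/16; -21/32; -671/1024 | -1341/2048; -335/512; -167/256; -83/128; -41/64; -5/8; -1/2; 0 } so -2683/4096
value(RBRBRBBRRRRBRB) = { -1; -3/4; -11/16; -21/32; -671/1024; -2683/4096 | -1341/2048; -335/512; -167/256; -83/128; -41/64; -5/8; -1/2; 0 } so -5365/8192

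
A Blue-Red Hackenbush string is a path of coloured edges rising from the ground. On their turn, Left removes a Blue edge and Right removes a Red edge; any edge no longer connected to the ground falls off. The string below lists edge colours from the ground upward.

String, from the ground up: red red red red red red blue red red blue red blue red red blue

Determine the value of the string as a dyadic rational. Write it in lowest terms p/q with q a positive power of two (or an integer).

-2989/512

step 1: add red to get r; options L={ (no moves) } R={ 0 } -> -1
step 2: add red to get rr; options L={ (no moves) } R={ -1,0 } -> -2
step 3: add red to get rrr; options L={ (no moves) } R={ -2,-1,0 } -> -3
step 4: add red to get rrrr; options L={ (no moves) } R={ -3,-2,-1,0 } -> -4
step 5: add red to get rrrrr; options L={ (no moves) } R={ -4,-3,-2,-1,0 } -> -5
step 6: add red to get rrrrrr; options L={ (no moves) } R={ -5,-4,-3,-2,-1,0 } -> -6
step 7: add blue to get rrrrrrb; options L={ -6 } R={ -5,-4,-3,-2,-1,0 } -> -11/2
step 8: add red to get rrrrrrbr; options L={ -6 } R={ -11/2,-5,-4,-3,-2,-1,0 } -> -23/4
step 9: add red to get rrrrrrbrr; options L={ -6 } R={ -23/4,-11/2,-5,-4,-3,-2,-1,0 } -> -47/8
step 10: add blue to get rrrrrrbrrb; options L={ -6,-47/8 } R={ -23/4,-11/2,-5,-4,-3,-2,-1,0 } -> -93/16
step 11: add red to get rrrrrrbrrbr; options L={ -6,-47/8 } R={ -93/16,-23/4,-11/2,-5,-4,-3,-2,-1,0 } -> -187/32
step 12: add blue to get rrrrrrbrrbrb; options L={ -6,-47/8,-187/32 } R={ -93/16,-23/4,-11/2,-5,-4,-3,-2,-1,0 } -> -373/64
step 13: add red to get rrrrrrbrrbrbr; options L={ -6,-47/8,-187/32 } R={ -373/64,-93/16,-23/4,-11/2,-5,-4,-3,-2,-1,0 } -> -747/128
step 14: add red to get rrrrrrbrrbrbrr; options L={ -6,-47/8,-187/32 } R={ -747/128,-373/64,-93/16,-23/4,-11/2,-5,-4,-3,-2,-1,0 } -> -1495/256
step 15: add blue to get rrrrrrbrrbrbrrb; options L={ -6,-47/8,-187/32,-1495/256 } R={ -747/128,-373/64,-93/16,-23/4,-11/2,-5,-4,-3,-2,-1,0 } -> -2989/512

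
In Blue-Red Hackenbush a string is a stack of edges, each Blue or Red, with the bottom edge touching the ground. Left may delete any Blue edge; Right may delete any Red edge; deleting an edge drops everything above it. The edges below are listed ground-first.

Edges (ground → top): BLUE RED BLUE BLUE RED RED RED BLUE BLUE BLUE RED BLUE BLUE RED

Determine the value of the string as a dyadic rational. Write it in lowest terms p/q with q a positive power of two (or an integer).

1 of 14 · B · max L 0 · min R +∞ gives 1
2 of 14 · BR · max L 0 · min R 1 gives 1/2
3 of 14 · BRB · max L 1/2 · min R 1 gives 3/4
4 of 14 · BRBB · max L 3/4 · min R 1 gives 7/8
5 of 14 · BRBBR · max L 3/4 · min R 7/8 gives 13/16
6 of 14 · BRBBRR · max L 3/4 · min R 13/16 gives 25/32
7 of 14 · BRBBRRR · max L 3/4 · min R 25/32 gives 49/64
8 of 14 · BRBBRRRB · max L 49/64 · min R 25/32 gives 99/128
9 of 14 · BRBBRRRBB · max L 99/128 · min R 25/32 gives 199/256
10 of 14 · BRBBRRRBBB · max L 199/256 · min R 25/32 gives 399/512
11 of 14 · BRBBRRRBBBR · max L 199/256 · min R 399/512 gives 797/1024
12 of 14 · BRBBRRRBBBRB · max L 797/1024 · min R 399/512 gives 1595/2048
13 of 14 · BRBBRRRBBBRBB · max L 1595/2048 · min R 399/512 gives 3191/4096
14 of 14 · BRBBRRRBBBRBBR · max L 1595/2048 · min R 3191/4096 gives 6381/8192

6381/8192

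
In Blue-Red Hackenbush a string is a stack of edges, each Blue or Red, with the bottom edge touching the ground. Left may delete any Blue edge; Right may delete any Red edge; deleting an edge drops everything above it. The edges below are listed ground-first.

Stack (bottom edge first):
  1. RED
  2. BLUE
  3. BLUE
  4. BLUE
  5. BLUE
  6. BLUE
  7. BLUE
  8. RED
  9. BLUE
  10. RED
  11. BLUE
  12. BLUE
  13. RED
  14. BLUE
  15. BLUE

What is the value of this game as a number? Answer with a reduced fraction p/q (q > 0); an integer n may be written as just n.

Prefix values for RED BLUE BLUE BLUE BLUE BLUE BLUE RED BLUE RED BLUE BLUE RED BLUE BLUE via {L|R} + simplicity:
R: Left { ∅ }, Right { 0 } -> simplest -1
RB: Left { -1 }, Right { 0 } -> simplest -1/2
RBB: Left { -1, -1/2 }, Right { 0 } -> simplest -1/4
RBBB: Left { -1, -1/2, -1/4 }, Right { 0 } -> simplest -1/8
RBBBB: Left { -1, -1/2, -1/4, -1/8 }, Right { 0 } -> simplest -1/16
RBBBBB: Left { -1, -1/2, -1/4, -1/8, -1/16 }, Right { 0 } -> simplest -1/32
RBBBBBB: Left { -1, -1/2, -1/4, -1/8, -1/16, -1/32 }, Right { 0 } -> simplest -1/64
RBBBBBBR: Left { -1, -1/2, -1/4, -1/8, -1/16, -1/32 }, Right { -1/64, 0 } -> simplest -3/128
RBBBBBBRB: Left { -1, -1/2, -1/4, -1/8, -1/16, -1/32, -3/128 }, Right { -1/64, 0 } -> simplest -5/256
RBBBBBBRBR: Left { -1, -1/2, -1/4, -1/8, -1/16, -1/32, -3/128 }, Right { -5/256, -1/64, 0 } -> simplest -11/512
RBBBBBBRBRB: Left { -1, -1/2, -1/4, -1/8, -1/16, -1/32, -3/128, -11/512 }, Right { -5/256, -1/64, 0 } -> simplest -21/1024
RBBBBBBRBRBB: Left { -1, -1/2, -1/4, -1/8, -1/16, -1/32, -3/128, -11/512, -21/1024 }, Right { -5/256, -1/64, 0 } -> simplest -41/2048
RBBBBBBRBRBBR: Left { -1, -1/2, -1/4, -1/8, -1/16, -1/32, -3/128, -11/512, -21/1024 }, Right { -41/2048, -5/256, -1/64, 0 } -> simplest -83/4096
RBBBBBBRBRBBRB: Left { -1, -1/2, -1/4, -1/8, -1/16, -1/32, -3/128, -11/512, -21/1024, -83/4096 }, Right { -41/2048, -5/256, -1/64, 0 } -> simplest -165/8192
RBBBBBBRBRBBRBB: Left { -1, -1/2, -1/4, -1/8, -1/16, -1/32, -3/128, -11/512, -21/1024, -83/4096, -165/8192 }, Right { -41/2048, -5/256, -1/64, 0 } -> simplest -329/16384

-329/16384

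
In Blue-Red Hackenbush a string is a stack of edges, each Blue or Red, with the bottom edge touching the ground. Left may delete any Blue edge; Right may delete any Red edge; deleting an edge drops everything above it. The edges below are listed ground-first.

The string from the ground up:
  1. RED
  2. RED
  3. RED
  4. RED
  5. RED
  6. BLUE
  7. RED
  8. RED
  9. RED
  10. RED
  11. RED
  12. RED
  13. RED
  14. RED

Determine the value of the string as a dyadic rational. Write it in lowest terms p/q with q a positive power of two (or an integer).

-2559/512

1 of 14 · R · max L −∞ · min R 0 ⇒ -1
2 of 14 · RR · max L −∞ · min R -1 ⇒ -2
3 of 14 · RRR · max L −∞ · min R -2 ⇒ -3
4 of 14 · RRRR · max L −∞ · min R -3 ⇒ -4
5 of 14 · RRRRR · max L −∞ · min R -4 ⇒ -5
6 of 14 · RRRRRB · max L -5 · min R -4 ⇒ -9/2
7 of 14 · RRRRRBR · max L -5 · min R -9/2 ⇒ -19/4
8 of 14 · RRRRRBRR · max L -5 · min R -19/4 ⇒ -39/8
9 of 14 · RRRRRBRRR · max L -5 · min R -39/8 ⇒ -79/16
10 of 14 · RRRRRBRRRR · max L -5 · min R -79/16 ⇒ -159/32
11 of 14 · RRRRRBRRRRR · max L -5 · min R -159/32 ⇒ -319/64
12 of 14 · RRRRRBRRRRRR · max L -5 · min R -319/64 ⇒ -639/128
13 of 14 · RRRRRBRRRRRRR · max L -5 · min R -639/128 ⇒ -1279/256
14 of 14 · RRRRRBRRRRRRRR · max L -5 · min R -1279/256 ⇒ -2559/512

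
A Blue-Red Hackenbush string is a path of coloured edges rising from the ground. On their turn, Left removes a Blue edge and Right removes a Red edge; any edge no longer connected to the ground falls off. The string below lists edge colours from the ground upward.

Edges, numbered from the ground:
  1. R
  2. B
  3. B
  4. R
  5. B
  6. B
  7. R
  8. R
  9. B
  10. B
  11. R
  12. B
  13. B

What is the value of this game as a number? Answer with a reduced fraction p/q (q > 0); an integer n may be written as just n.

Prefix values for R B B R B B R R B B R B B via {L|R} + simplicity:
edge 1 of 13 (R): {  | 0 } so -1
edge 2 of 13 (B): { -1 | 0 } so -1/2
edge 3 of 13 (B): { -1 -1/2 | 0 } so -1/4
edge 4 of 13 (R): { -1 -1/2 | -1/4 0 } so -3/8
edge 5 of 13 (B): { -1 -1/2 -3/8 | -1/4 0 } so -5/16
edge 6 of 13 (B): { -1 -1/2 -3/8 -5/16 | -1/4 0 } so -9/32
edge 7 of 13 (R): { -1 -1/2 -3/8 -5/16 | -9/32 -1/4 0 } so -19/64
edge 8 of 13 (R): { -1 -1/2 -3/8 -5/16 | -19/64 -9/32 -1/4 0 } so -39/128
edge 9 of 13 (B): { -1 -1/2 -3/8 -5/16 -39/128 | -19/64 -9/32 -1/4 0 } so -77/256
edge 10 of 13 (B): { -1 -1/2 -3/8 -5/16 -39/128 -77/256 | -19/64 -9/32 -1/4 0 } so -153/512
edge 11 of 13 (R): { -1 -1/2 -3/8 -5/16 -39/128 -77/256 | -153/512 -19/64 -9/32 -1/4 0 } so -307/1024
edge 12 of 13 (B): { -1 -1/2 -3/8 -5/16 -39/128 -77/256 -307/1024 | -153/512 -19/64 -9/32 -1/4 0 } so -613/2048
edge 13 of 13 (B): { -1 -1/2 -3/8 -5/16 -39/128 -77/256 -307/1024 -613/2048 | -153/512 -19/64 -9/32 -1/4 0 } so -1225/4096

-1225/4096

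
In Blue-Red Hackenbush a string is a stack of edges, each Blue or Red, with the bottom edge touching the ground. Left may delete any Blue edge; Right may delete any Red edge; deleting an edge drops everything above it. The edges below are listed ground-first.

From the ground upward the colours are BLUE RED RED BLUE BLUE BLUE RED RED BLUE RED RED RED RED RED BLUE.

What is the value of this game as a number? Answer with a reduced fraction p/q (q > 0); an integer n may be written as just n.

7299/16384

Build g(s[:k]) for k = 1..15, string s = BLUE RED RED BLUE BLUE BLUE RED RED BLUE RED RED RED RED RED BLUE.
B: Left { 0 }, Right { (no moves) } — simplest 1
BR: Left { 0 }, Right { 1 } — simplest 1/2
BRR: Left { 0 }, Right { 1/2,1 } — simplest 1/4
BRRB: Left { 0,1/4 }, Right { 1/2,1 } — simplest 3/8
BRRBB: Left { 0,1/4,3/8 }, Right { 1/2,1 } — simplest 7/16
BRRBBB: Left { 0,1/4,3/8,7/16 }, Right { 1/2,1 } — simplest 15/32
BRRBBBR: Left { 0,1/4,3/8,7/16 }, Right { 15/32,1/2,1 } — simplest 29/64
BRRBBBRR: Left { 0,1/4,3/8,7/16 }, Right { 29/64,15/32,1/2,1 } — simplest 57/128
BRRBBBRRB: Left { 0,1/4,3/8,7/16,57/128 }, Right { 29/64,15/32,1/2,1 } — simplest 115/256
BRRBBBRRBR: Left { 0,1/4,3/8,7/16,57/128 }, Right { 115/256,29/64,15/32,1/2,1 } — simplest 229/512
BRRBBBRRBRR: Left { 0,1/4,3/8,7/16,57/128 }, Right { 229/512,115/256,29/64,15/32,1/2,1 } — simplest 457/1024
BRRBBBRRBRRR: Left { 0,1/4,3/8,7/16,57/128 }, Right { 457/1024,229/512,115/256,29/64,15/32,1/2,1 } — simplest 913/2048
BRRBBBRRBRRRR: Left { 0,1/4,3/8,7/16,57/128 }, Right { 913/2048,457/1024,229/512,115/256,29/64,15/32,1/2,1 } — simplest 1825/4096
BRRBBBRRBRRRRR: Left { 0,1/4,3/8,7/16,57/128 }, Right { 1825/4096,913/2048,457/1024,229/512,115/256,29/64,15/32,1/2,1 } — simplest 3649/8192
BRRBBBRRBRRRRRB: Left { 0,1/4,3/8,7/16,57/128,3649/8192 }, Right { 1825/4096,913/2048,457/1024,229/512,115/256,29/64,15/32,1/2,1 } — simplest 7299/16384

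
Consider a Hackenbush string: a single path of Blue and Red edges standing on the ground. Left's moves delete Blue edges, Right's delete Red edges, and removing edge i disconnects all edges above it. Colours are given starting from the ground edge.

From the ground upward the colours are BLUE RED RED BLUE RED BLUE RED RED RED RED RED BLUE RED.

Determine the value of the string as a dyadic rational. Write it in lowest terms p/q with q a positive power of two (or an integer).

Build G(s[:k]) for k = 1..13, string s = BLUE RED RED BLUE RED BLUE RED RED RED RED RED BLUE RED.
1 of 13 · B · max L 0 · min R +∞ gives 1
2 of 13 · BR · max L 0 · min R 1 gives 1/2
3 of 13 · BRR · max L 0 · min R 1/2 gives 1/4
4 of 13 · BRRB · max L 1/4 · min R 1/2 gives 3/8
5 of 13 · BRRBR · max L 1/4 · min R 3/8 gives 5/16
6 of 13 · BRRBRB · max L 5/16 · min R 3/8 gives 11/32
7 of 13 · BRRBRBR · max L 5/16 · min R 11/32 gives 21/64
8 of 13 · BRRBRBRR · max L 5/16 · min R 21/64 gives 41/128
9 of 13 · BRRBRBRRR · max L 5/16 · min R 41/128 gives 81/256
10 of 13 · BRRBRBRRRR · max L 5/16 · min R 81/256 gives 161/512
11 of 13 · BRRBRBRRRRR · max L 5/16 · min R 161/512 gives 321/1024
12 of 13 · BRRBRBRRRRRB · max L 321/1024 · min R 161/512 gives 643/2048
13 of 13 · BRRBRBRRRRRBR · max L 321/1024 · min R 643/2048 gives 1285/4096

1285/4096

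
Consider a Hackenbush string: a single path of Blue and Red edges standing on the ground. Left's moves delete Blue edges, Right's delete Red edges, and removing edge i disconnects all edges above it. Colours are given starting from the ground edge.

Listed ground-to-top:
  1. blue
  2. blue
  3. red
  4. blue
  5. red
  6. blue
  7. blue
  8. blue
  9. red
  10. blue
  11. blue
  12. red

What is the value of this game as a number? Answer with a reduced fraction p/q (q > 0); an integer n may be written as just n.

g(b) = { 0 | — } ⇒ 1
g(bb) = { 0 1 | — } ⇒ 2
g(bbr) = { 0 1 | 2 } ⇒ 3/2
g(bbrb) = { 0 1 3/2 | 2 } ⇒ 7/4
g(bbrbr) = { 0 1 3/2 | 7/4 2 } ⇒ 13/8
g(bbrbrb) = { 0 1 3/2 13/8 | 7/4 2 } ⇒ 27/16
g(bbrbrbb) = { 0 1 3/2 13/8 27/16 | 7/4 2 } ⇒ 55/32
g(bbrbrbbb) = { 0 1 3/2 13/8 27/16 55/32 | 7/4 2 } ⇒ 111/64
g(bbrbrbbbr) = { 0 1 3/2 13/8 27/16 55/32 | 111/64 7/4 2 } ⇒ 221/128
g(bbrbrbbbrb) = { 0 1 3/2 13/8 27/16 55/32 221/128 | 111/64 7/4 2 } ⇒ 443/256
g(bbrbrbbbrbb) = { 0 1 3/2 13/8 27/16 55/32 221/128 443/256 | 111/64 7/4 2 } ⇒ 887/512
g(bbrbrbbbrbbr) = { 0 1 3/2 13/8 27/16 55/32 221/128 443/256 | 887/512 111/64 7/4 2 } ⇒ 1773/1024

1773/1024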